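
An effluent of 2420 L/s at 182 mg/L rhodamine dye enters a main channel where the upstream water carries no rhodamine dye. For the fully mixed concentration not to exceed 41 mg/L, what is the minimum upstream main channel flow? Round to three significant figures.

Set C_mix = 41: (Q·0 + 2420·182.0) / (Q + 2420) = 41
→ Q = 2420·(182.0 − 41)/(41 − 0) = 8322 L/s.

8320 L/s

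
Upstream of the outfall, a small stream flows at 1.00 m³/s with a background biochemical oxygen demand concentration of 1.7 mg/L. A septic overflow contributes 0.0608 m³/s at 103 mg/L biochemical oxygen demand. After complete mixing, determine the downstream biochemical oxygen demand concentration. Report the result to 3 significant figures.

7.51 mg/L

Flow-weighted average: C = (1.000·1.700 + 0.06080·103.0) / 1.061 = 7.962/1.061 = 7.506 mg/L.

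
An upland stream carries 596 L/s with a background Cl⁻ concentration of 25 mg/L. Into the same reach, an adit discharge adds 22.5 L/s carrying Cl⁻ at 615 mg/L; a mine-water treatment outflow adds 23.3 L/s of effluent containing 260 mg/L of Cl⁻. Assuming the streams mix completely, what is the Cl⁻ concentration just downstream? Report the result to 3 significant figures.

Mixed concentration C = ΣQC/ΣQ = (596.0·25.00 + 22.50·615.0 + 23.30·260.0) / 641.8 = 34800/641.8 = 54.22 mg/L.

54.2 mg/L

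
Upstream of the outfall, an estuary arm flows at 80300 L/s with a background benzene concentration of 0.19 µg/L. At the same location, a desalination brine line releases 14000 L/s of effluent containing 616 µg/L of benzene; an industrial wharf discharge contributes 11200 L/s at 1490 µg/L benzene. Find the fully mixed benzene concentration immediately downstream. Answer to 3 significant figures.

Flow-weighted average: C = (80300·0.1900 + 14000·616.0 + 11200·1490) / 105500 = 25330000/105500 = 240.1 µg/L.

240 µg/L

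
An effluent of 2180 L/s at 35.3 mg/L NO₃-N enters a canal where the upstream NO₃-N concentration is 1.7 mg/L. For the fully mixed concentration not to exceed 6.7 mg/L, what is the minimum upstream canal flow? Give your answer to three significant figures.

Set C_mix = 6.7: (Q·1.700 + 2180·35.30) / (Q + 2180) = 6.7
→ Q = 2180·(35.30 − 6.7)/(6.7 − 1.700) = 12470 L/s.

12500 L/s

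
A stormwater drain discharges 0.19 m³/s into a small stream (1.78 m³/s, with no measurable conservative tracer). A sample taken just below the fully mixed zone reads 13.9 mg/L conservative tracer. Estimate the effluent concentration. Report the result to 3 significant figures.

144 mg/L

Mass balance: 1.780·0 + 0.1900·Cₑ = 1.970·13.90
→ Cₑ = (1.970·13.90 − 1.780·0) / 0.1900 = 144.1 mg/L.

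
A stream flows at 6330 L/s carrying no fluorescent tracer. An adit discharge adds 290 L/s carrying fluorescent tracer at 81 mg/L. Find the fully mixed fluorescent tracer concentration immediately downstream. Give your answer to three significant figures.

3.55 mg/L

Flow-weighted average: C = (6330·0 + 290.0·81.00) / 6620 = 23490/6620 = 3.548 mg/L.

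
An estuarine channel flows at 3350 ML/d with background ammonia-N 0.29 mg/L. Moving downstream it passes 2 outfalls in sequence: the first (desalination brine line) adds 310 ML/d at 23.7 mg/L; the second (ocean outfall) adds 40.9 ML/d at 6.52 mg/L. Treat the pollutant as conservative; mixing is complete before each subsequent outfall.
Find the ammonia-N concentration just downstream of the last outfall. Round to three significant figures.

2.32 mg/L

Below outfall 1: Q → 3660 ML/d, C = (3350·0.2900 + 310.0·23.70)/3660 = 2.273 mg/L.
Below outfall 2: Q → 3701 ML/d, C = (3660·2.273 + 40.90·6.520)/3701 = 2.320 mg/L.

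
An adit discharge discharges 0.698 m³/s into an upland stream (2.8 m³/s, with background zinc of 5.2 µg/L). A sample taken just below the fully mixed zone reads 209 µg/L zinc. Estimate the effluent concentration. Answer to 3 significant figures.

1030 µg/L

Mass balance: 2.800·5.200 + 0.6980·Cₑ = 3.498·209.0
→ Cₑ = (3.498·209.0 − 2.800·5.200) / 0.6980 = 1027 µg/L.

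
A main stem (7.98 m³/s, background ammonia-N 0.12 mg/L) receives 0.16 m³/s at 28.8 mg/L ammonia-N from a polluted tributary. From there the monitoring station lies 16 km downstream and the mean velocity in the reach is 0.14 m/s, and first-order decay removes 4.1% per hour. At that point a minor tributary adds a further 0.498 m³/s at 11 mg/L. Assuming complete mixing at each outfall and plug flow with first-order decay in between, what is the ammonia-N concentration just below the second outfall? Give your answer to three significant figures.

0.805 mg/L

Conservation of mass: C = (7.980·0.1200 + 0.1600·28.80) / 8.140 = 5.566/8.140 = 0.6837 mg/L; combined flow 8.140 m³/s.
Travel time t = 16·1000 / 0.14 = 114300 s = 31.75 h.
4.1%/h lost → k = −ln(1 − 0.041) = 0.04186 h⁻¹.
Applying C = C₀e^(−kt): 0.6837 × 0.2647 = 0.1810 mg/L.
Second outfall: C = (8.140·0.1810 + 0.4980·11.00)/8.638 = 0.8047 mg/L.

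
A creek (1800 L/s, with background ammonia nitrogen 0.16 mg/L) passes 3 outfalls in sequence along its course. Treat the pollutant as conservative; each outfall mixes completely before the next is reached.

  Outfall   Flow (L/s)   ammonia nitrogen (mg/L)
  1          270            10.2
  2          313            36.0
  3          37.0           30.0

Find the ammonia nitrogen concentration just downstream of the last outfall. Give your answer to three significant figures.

Below outfall 1: Q → 2070 L/s, C = (1800·0.1600 + 270.0·10.20)/2070 = 1.470 mg/L.
Below outfall 2: Q → 2383 L/s, C = (2070·1.470 + 313.0·36.00)/2383 = 6.005 mg/L.
Below outfall 3: Q → 2420 L/s, C = (2383·6.005 + 37.00·30.00)/2420 = 6.372 mg/L.

6.37 mg/L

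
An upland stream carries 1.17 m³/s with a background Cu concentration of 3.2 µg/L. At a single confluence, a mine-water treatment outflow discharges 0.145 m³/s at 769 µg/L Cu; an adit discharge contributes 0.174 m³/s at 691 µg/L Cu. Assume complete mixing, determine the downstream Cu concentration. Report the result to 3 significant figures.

Conservation of mass: C = (1.170·3.200 + 0.1450·769.0 + 0.1740·691.0) / 1.489 = 235.5/1.489 = 158.1 µg/L.

158 µg/L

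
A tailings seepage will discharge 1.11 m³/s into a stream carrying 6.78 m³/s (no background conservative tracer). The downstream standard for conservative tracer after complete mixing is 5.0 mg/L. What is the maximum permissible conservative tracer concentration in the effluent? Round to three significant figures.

35.5 mg/L

At the limit, (Qr·Cr + Qe·Cₑ)/(Qr + Qe) = 5.0:
Cₑ = (7.890·5.0 − 6.780·0) / 1.110 = 35.54 mg/L.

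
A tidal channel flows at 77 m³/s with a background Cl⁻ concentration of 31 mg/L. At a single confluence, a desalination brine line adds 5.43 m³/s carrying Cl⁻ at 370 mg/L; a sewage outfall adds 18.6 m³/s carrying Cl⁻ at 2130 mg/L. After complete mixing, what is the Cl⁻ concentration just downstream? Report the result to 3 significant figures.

Conservation of mass: C = (77.00·31.00 + 5.430·370.0 + 18.60·2130) / 101.0 = 44010/101.0 = 435.7 mg/L.

436 mg/L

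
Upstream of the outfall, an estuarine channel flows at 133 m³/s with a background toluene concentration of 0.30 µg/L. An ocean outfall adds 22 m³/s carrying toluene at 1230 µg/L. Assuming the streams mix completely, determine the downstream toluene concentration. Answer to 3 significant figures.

175 µg/L

After mixing, C = (133.0·0.3000 + 22.00·1230) / 155.0 = 27100/155.0 = 174.8 µg/L.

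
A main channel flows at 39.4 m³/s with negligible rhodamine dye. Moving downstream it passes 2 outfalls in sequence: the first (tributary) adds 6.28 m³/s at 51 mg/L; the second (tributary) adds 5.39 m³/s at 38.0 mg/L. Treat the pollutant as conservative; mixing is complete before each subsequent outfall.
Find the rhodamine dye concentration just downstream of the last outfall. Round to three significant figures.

10.3 mg/L

After outfall 1: Q = 39.40 + 6.280 = 45.68 m³/s; C = (39.40·0 + 6.280·51.00)/45.68 = 7.011 mg/L.
After outfall 2: Q = 45.68 + 5.390 = 51.07 m³/s; C = (45.68·7.011 + 5.390·38.00)/51.07 = 10.28 mg/L.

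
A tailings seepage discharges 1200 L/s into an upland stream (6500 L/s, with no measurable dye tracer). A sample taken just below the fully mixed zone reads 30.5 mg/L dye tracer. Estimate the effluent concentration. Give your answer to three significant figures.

196 mg/L

Mass balance: 6500·0 + 1200·Cₑ = 7700·30.50
→ Cₑ = (7700·30.50 − 6500·0) / 1200 = 195.7 mg/L.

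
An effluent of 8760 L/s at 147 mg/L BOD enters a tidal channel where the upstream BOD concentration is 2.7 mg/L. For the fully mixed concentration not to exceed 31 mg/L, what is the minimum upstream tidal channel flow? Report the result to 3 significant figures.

Set C_mix = 31: (Q·2.700 + 8760·147.0) / (Q + 8760) = 31
→ Q = 8760·(147.0 − 31)/(31 − 2.700) = 35910 L/s.

35900 L/s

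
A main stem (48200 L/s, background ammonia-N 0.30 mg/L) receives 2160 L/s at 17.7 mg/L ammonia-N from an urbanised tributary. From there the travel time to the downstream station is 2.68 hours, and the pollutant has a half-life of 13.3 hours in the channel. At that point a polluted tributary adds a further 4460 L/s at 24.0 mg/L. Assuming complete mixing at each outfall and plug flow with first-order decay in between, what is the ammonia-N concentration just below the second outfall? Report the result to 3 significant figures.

2.79 mg/L

Flow-weighted average: C = (48200·0.3000 + 2160·17.70) / 50360 = 52690/50360 = 1.046 mg/L; combined flow 50360 L/s.
Half-life 13.3 h → k = ln 2 / 13.3 = 0.05212 h⁻¹ = 1.251 d⁻¹.
Decay over the reach: 1.046·exp(−kt) = 1.046·0.8696 = 0.9099 mg/L.
Second outfall: C = (50360·0.9099 + 4460·24.00)/54820 = 2.788 mg/L.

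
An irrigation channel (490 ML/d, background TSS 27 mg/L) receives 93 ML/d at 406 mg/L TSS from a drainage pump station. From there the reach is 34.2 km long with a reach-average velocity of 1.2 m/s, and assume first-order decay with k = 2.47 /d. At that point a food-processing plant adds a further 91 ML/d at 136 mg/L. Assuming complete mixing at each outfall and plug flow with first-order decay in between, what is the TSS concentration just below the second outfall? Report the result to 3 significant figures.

51.9 mg/L

Conservation of mass: C = (490.0·27.00 + 93.00·406.0) / 583.0 = 50990/583.0 = 87.46 mg/L; combined flow 583.0 ML/d.
Travel time t = 34.2·1000 / 1.2 = 28500 s = 7.917 h.
First-order decay: C = 87.46·exp(−k·t) = 87.46·0.4427 = 38.72 mg/L.
Second outfall: C = (583.0·38.72 + 91.00·136.0)/674.0 = 51.86 mg/L.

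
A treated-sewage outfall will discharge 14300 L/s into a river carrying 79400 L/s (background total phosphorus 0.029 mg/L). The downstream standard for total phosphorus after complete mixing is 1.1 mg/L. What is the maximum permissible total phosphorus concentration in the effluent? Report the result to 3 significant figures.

At the limit, (Qr·Cr + Qe·Cₑ)/(Qr + Qe) = 1.1:
Cₑ = (93700·1.1 − 79400·0.02900) / 14300 = 7.047 mg/L.

7.05 mg/L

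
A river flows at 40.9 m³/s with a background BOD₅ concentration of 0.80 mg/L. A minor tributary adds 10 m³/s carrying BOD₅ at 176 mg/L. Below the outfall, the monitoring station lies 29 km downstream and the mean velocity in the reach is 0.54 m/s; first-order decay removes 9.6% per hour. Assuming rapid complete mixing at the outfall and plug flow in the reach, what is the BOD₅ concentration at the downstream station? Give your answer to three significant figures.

After mixing, C = (40.90·0.8000 + 10.00·176.0) / 50.90 = 1793/50.90 = 35.22 mg/L.
Travel time t = 29·1000 / 0.54 = 53700 s = 14.92 h.
9.6%/h lost → k = −ln(1 − 0.096) = 0.1009 h⁻¹.
Applying C = C₀e^(−kt): 35.22 × 0.2219 = 7.815 mg/L.

7.81 mg/L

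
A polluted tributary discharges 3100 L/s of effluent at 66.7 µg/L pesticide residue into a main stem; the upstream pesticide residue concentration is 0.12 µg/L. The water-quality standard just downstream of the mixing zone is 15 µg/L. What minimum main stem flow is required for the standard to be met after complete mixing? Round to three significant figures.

10800 L/s

Set C_mix = 15: (Q·0.1200 + 3100·66.70) / (Q + 3100) = 15
→ Q = 3100·(66.70 − 15)/(15 − 0.1200) = 10770 L/s.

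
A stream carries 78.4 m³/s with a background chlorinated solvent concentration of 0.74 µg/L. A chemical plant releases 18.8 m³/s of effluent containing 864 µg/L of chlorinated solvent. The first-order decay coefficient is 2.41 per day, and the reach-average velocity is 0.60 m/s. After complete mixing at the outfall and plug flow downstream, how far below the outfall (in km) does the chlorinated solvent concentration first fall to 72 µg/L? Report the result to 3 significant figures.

18.2 km

Conservation of mass: C = (78.40·0.7400 + 18.80·864.0) / 97.20 = 16300/97.20 = 167.7 µg/L.
Set 167.7·exp(−k·t) = 72 → t = ln(167.7/72)/k = 30310 s = 8.420 h.
Distance = v·t = 0.60·30310 = 18190 m = 18.19 km.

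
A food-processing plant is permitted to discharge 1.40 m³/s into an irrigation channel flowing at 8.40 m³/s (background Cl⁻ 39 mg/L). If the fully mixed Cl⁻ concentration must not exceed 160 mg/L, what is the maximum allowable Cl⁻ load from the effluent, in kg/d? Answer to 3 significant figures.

Mass balance at the limit: 8.400·39.00 + 1.400·Cₑ = 9.800·160 → Cₑ = 886.0 mg/L.
Load = 1.400 m³/s × 886.0 g/m³ × 86 400 s/d = 107200 kg/d.

107000 kg/d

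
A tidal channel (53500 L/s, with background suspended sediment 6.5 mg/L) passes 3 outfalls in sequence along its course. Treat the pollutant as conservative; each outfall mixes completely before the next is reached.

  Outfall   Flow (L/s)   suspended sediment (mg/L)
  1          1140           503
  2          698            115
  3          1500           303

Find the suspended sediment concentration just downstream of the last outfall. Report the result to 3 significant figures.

25.6 mg/L

After outfall 1: Q = 53500 + 1140 = 54640 L/s; C = (53500·6.500 + 1140·503.0)/54640 = 16.86 mg/L.
After outfall 2: Q = 54640 + 698.0 = 55340 L/s; C = (54640·16.86 + 698.0·115.0)/55340 = 18.10 mg/L.
After outfall 3: Q = 55340 + 1500 = 56840 L/s; C = (55340·18.10 + 1500·303.0)/56840 = 25.62 mg/L.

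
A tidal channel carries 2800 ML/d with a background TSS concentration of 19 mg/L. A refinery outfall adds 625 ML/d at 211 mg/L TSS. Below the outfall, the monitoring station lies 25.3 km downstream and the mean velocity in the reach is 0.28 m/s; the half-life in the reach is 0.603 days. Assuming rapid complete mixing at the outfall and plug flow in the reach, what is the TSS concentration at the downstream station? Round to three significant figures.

Mass balance: C = (2800·19.00 + 625.0·211.0) / 3425 = 185100/3425 = 54.04 mg/L.
Travel time t = 25.3·1000 / 0.28 = 90360 s = 25.10 h.
Half-life 0.603 d → k = ln 2 / 0.603 = 1.149 d⁻¹.
First-order decay: C = 54.04·exp(−k·t) = 54.04·0.3005 = 16.24 mg/L.

16.2 mg/L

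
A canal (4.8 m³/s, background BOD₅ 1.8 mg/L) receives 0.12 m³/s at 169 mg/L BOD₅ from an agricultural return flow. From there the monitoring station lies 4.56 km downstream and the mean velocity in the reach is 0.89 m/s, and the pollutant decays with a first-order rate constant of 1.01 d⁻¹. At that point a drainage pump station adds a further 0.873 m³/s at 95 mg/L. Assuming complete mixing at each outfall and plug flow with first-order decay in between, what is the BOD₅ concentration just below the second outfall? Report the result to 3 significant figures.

19.0 mg/L

Mixed concentration C = ΣQC/ΣQ = (4.800·1.800 + 0.1200·169.0) / 4.920 = 28.92/4.920 = 5.878 mg/L; combined flow 4.920 m³/s.
Travel time t = 4.56·1000 / 0.89 = 5124 s = 1.423 h.
First-order decay: C = 5.878·exp(−k·t) = 5.878·0.9419 = 5.536 mg/L.
Second outfall: C = (4.920·5.536 + 0.8730·95.00)/5.793 = 19.02 mg/L.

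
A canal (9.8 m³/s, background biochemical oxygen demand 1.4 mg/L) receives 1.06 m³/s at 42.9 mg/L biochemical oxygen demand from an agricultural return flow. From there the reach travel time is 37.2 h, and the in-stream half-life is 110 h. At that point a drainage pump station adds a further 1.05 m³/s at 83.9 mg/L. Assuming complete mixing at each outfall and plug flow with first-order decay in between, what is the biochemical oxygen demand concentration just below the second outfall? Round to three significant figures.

After mixing, C = (9.800·1.400 + 1.060·42.90) / 10.86 = 59.19/10.86 = 5.451 mg/L; combined flow 10.86 m³/s.
Half-life 110 h → k = ln 2 / 110 = 0.006301 h⁻¹ = 0.1512 d⁻¹.
After decay, C = 5.451 × e^(−kt) = 5.451 × 0.7910 = 4.312 mg/L.
At the second outfall, C = (10.86·4.312 + 1.050·83.90) / (10.86 + 1.050) = 11.33 mg/L.

11.3 mg/L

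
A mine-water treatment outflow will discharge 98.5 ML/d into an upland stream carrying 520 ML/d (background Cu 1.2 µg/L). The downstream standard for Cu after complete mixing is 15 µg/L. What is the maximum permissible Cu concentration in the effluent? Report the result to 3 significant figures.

At the limit, (Qr·Cr + Qe·Cₑ)/(Qr + Qe) = 15:
Cₑ = (618.5·15 − 520.0·1.200) / 98.50 = 87.85 µg/L.

87.9 µg/L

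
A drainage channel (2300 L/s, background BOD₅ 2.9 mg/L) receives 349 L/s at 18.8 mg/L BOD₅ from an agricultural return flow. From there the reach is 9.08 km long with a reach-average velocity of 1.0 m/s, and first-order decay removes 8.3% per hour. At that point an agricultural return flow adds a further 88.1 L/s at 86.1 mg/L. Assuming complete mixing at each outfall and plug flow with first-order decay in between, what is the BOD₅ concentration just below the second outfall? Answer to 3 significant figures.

6.66 mg/L

After mixing, C = (2300·2.900 + 349.0·18.80) / 2649 = 13230/2649 = 4.995 mg/L; combined flow 2649 L/s.
Travel time t = 9.08·1000 / 1.0 = 9080 s = 2.522 h.
8.3%/h lost → k = −ln(1 − 0.083) = 0.08665 h⁻¹.
After decay, C = 4.995 × e^(−kt) = 4.995 × 0.8037 = 4.014 mg/L.
Second outfall: C = (2649·4.014 + 88.10·86.10)/2737 = 6.656 mg/L.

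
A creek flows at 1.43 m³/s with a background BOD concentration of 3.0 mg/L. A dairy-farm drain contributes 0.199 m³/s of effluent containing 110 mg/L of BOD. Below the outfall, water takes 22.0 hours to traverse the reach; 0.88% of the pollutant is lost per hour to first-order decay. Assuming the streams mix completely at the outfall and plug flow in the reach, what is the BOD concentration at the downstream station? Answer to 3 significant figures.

After mixing, C = (1.430·3.000 + 0.1990·110.0) / 1.629 = 26.18/1.629 = 16.07 mg/L.
0.88%/h lost → k = −ln(1 − 0.0088) = 0.008839 h⁻¹.
First-order decay: C = 16.07·exp(−k·t) = 16.07·0.8233 = 13.23 mg/L.

13.2 mg/L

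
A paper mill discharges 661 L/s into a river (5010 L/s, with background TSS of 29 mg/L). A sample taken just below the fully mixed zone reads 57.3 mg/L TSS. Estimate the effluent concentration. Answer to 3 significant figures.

272 mg/L

Mass balance: 5010·29.00 + 661.0·Cₑ = 5671·57.30
→ Cₑ = (5671·57.30 − 5010·29.00) / 661.0 = 271.8 mg/L.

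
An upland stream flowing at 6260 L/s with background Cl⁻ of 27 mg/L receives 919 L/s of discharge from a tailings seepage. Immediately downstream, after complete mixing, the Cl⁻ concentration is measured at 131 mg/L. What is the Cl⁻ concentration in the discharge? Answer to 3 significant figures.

839 mg/L

Mass balance: 6260·27.00 + 919.0·Cₑ = 7179·131.0
→ Cₑ = (7179·131.0 − 6260·27.00) / 919.0 = 839.4 mg/L.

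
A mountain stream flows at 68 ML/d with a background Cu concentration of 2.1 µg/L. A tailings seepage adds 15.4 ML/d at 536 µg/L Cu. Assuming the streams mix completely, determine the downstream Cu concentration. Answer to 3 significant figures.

Mixed concentration C = ΣQC/ΣQ = (68.00·2.100 + 15.40·536.0) / 83.40 = 8397/83.40 = 100.7 µg/L.

101 µg/L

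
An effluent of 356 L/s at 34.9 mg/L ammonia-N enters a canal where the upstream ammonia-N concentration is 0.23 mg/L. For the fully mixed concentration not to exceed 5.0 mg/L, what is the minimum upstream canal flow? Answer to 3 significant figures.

Set C_mix = 5.0: (Q·0.2300 + 356.0·34.90) / (Q + 356.0) = 5.0
→ Q = 356.0·(34.90 − 5.0)/(5.0 − 0.2300) = 2232 L/s.

2230 L/s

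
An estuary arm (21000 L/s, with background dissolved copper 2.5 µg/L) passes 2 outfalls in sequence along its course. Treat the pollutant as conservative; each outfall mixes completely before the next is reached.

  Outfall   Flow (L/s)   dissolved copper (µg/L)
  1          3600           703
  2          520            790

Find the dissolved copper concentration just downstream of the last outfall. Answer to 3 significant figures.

119 µg/L

Outfall 1: combined Q = 24600 L/s; C = (21000·2.500 + 3600·703.0)/24600 = 105.0 µg/L.
Outfall 2: combined Q = 25120 L/s; C = (24600·105.0 + 520.0·790.0)/25120 = 119.2 µg/L.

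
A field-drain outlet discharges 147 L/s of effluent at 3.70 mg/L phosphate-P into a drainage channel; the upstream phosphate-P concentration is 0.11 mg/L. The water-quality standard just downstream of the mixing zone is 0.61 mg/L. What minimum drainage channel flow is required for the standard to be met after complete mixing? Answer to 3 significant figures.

908 L/s

Set C_mix = 0.61: (Q·0.1100 + 147.0·3.700) / (Q + 147.0) = 0.61
→ Q = 147.0·(3.700 − 0.61)/(0.61 − 0.1100) = 908.5 L/s.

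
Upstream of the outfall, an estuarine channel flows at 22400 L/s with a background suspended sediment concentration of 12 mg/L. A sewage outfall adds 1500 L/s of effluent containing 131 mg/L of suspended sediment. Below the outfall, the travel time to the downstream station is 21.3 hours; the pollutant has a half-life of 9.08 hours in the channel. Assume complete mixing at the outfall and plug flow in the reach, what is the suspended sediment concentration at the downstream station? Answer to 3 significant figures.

3.83 mg/L

Mixed concentration C = ΣQC/ΣQ = (22400·12.00 + 1500·131.0) / 23900 = 465300/23900 = 19.47 mg/L.
Half-life 9.08 h → k = ln 2 / 9.08 = 0.07634 h⁻¹ = 1.832 d⁻¹.
Applying C = C₀e^(−kt): 19.47 × 0.1967 = 3.830 mg/L.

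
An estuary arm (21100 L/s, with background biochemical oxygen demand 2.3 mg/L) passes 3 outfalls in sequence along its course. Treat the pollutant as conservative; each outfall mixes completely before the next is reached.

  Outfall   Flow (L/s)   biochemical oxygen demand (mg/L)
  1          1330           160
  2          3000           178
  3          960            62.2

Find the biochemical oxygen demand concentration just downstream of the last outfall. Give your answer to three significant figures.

After outfall 1: Q = 21100 + 1330 = 22430 L/s; C = (21100·2.300 + 1330·160.0)/22430 = 11.65 mg/L.
After outfall 2: Q = 22430 + 3000 = 25430 L/s; C = (22430·11.65 + 3000·178.0)/25430 = 31.28 mg/L.
After outfall 3: Q = 25430 + 960.0 = 26390 L/s; C = (25430·31.28 + 960.0·62.20)/26390 = 32.40 mg/L.

32.4 mg/L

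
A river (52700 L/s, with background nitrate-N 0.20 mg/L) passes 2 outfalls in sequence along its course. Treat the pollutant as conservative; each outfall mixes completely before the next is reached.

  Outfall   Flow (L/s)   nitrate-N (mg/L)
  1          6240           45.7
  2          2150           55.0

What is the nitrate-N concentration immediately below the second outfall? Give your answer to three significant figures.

6.78 mg/L

After outfall 1: Q = 52700 + 6240 = 58940 L/s; C = (52700·0.2000 + 6240·45.70)/58940 = 5.017 mg/L.
After outfall 2: Q = 58940 + 2150 = 61090 L/s; C = (58940·5.017 + 2150·55.00)/61090 = 6.776 mg/L.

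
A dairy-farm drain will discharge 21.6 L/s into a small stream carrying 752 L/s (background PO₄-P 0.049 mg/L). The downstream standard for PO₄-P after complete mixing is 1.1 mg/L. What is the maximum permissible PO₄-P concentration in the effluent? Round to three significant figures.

37.7 mg/L

At the limit, (Qr·Cr + Qe·Cₑ)/(Qr + Qe) = 1.1:
Cₑ = (773.6·1.1 − 752.0·0.04900) / 21.60 = 37.69 mg/L.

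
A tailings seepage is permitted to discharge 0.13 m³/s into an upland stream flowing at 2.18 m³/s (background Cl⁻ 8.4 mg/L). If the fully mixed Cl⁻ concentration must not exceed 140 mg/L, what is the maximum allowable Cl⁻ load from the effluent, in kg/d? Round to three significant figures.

Mass balance at the limit: 2.180·8.400 + 0.1300·Cₑ = 2.310·140 → Cₑ = 2347 mg/L.
Load = 0.1300 m³/s × 2347 g/m³ × 86 400 s/d = 26360 kg/d.

26400 kg/d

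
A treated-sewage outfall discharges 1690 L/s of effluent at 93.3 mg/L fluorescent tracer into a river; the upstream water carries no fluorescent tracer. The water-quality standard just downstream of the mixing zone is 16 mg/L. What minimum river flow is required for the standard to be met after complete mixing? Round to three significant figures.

8160 L/s

Set C_mix = 16: (Q·0 + 1690·93.30) / (Q + 1690) = 16
→ Q = 1690·(93.30 − 16)/(16 − 0) = 8165 L/s.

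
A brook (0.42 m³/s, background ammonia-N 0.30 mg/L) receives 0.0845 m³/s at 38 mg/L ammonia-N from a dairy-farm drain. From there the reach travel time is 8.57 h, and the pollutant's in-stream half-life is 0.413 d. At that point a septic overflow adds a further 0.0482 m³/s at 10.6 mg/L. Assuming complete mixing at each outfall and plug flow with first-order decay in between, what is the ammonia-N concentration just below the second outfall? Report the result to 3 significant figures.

4.24 mg/L

Conservation of mass: C = (0.4200·0.3000 + 0.08450·38.00) / 0.5045 = 3.337/0.5045 = 6.614 mg/L; combined flow 0.5045 m³/s.
Half-life 0.413 d → k = ln 2 / 0.413 = 1.678 d⁻¹.
After decay, C = 6.614 × e^(−kt) = 6.614 × 0.5492 = 3.633 mg/L.
At the second outfall, C = (0.5045·3.633 + 0.04820·10.60) / (0.5045 + 0.04820) = 4.240 mg/L.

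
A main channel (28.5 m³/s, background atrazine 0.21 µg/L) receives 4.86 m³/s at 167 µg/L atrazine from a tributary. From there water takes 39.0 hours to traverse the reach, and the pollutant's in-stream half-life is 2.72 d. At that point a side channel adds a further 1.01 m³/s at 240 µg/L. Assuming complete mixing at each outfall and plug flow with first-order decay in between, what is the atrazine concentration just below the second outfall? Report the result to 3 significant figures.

Flow-weighted average: C = (28.50·0.2100 + 4.860·167.0) / 33.36 = 817.6/33.36 = 24.51 µg/L; combined flow 33.36 m³/s.
Half-life 2.72 d → k = ln 2 / 2.72 = 0.2548 d⁻¹.
Decay over the reach: 24.51·exp(−kt) = 24.51·0.6609 = 16.20 µg/L.
Second outfall: C = (33.36·16.20 + 1.010·240.0)/34.37 = 22.78 µg/L.

22.8 µg/L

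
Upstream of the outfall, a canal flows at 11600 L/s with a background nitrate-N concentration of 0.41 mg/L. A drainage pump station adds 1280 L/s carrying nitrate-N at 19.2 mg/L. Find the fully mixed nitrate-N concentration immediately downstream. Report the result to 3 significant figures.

Conservation of mass: C = (11600·0.4100 + 1280·19.20) / 12880 = 29330/12880 = 2.277 mg/L.

2.28 mg/L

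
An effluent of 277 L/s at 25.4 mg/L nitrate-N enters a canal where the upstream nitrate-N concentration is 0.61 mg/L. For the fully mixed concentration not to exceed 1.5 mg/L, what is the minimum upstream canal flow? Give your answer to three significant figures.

7440 L/s

Set C_mix = 1.5: (Q·0.6100 + 277.0·25.40) / (Q + 277.0) = 1.5
→ Q = 277.0·(25.40 − 1.5)/(1.5 − 0.6100) = 7439 L/s.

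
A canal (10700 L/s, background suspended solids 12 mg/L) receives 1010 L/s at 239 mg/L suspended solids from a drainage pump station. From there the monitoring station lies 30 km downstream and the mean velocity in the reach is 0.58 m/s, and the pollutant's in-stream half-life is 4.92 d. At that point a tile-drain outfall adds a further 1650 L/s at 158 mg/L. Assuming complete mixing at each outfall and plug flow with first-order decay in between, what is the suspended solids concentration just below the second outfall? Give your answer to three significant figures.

Mass balance: C = (10700·12.00 + 1010·239.0) / 11710 = 369800/11710 = 31.58 mg/L; combined flow 11710 L/s.
Travel time t = 30·1000 / 0.58 = 51720 s = 14.37 h.
Half-life 4.92 d → k = ln 2 / 4.92 = 0.1409 d⁻¹.
Applying C = C₀e^(−kt): 31.58 × 0.9191 = 29.02 mg/L.
Second outfall: C = (11710·29.02 + 1650·158.0)/13360 = 44.95 mg/L.

45.0 mg/L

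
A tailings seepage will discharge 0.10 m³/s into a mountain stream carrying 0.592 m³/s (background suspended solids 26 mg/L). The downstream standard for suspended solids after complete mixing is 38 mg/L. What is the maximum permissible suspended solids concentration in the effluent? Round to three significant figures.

At the limit, (Qr·Cr + Qe·Cₑ)/(Qr + Qe) = 38:
Cₑ = (0.6920·38 − 0.5920·26.00) / 0.1000 = 109.0 mg/L.

109 mg/L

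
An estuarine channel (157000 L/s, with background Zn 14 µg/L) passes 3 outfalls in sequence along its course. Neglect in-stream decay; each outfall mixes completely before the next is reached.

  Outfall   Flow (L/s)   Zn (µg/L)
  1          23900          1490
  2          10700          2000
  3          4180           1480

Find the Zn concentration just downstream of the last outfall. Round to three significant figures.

334 µg/L

Outfall 1: combined Q = 180900 L/s; C = (157000·14.00 + 23900·1490)/180900 = 209.0 µg/L.
Outfall 2: combined Q = 191600 L/s; C = (180900·209.0 + 10700·2000)/191600 = 309.0 µg/L.
Outfall 3: combined Q = 195800 L/s; C = (191600·309.0 + 4180·1480)/195800 = 334.0 µg/L.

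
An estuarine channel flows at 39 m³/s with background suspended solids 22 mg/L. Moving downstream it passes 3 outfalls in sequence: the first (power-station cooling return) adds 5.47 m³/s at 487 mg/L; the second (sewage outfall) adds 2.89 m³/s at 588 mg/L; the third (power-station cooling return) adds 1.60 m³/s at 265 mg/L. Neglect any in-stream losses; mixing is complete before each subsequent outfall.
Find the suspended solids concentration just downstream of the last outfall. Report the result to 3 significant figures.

Outfall 1: combined Q = 44.47 m³/s; C = (39.00·22.00 + 5.470·487.0)/44.47 = 79.20 mg/L.
Outfall 2: combined Q = 47.36 m³/s; C = (44.47·79.20 + 2.890·588.0)/47.36 = 110.2 mg/L.
Outfall 3: combined Q = 48.96 m³/s; C = (47.36·110.2 + 1.600·265.0)/48.96 = 115.3 mg/L.

115 mg/L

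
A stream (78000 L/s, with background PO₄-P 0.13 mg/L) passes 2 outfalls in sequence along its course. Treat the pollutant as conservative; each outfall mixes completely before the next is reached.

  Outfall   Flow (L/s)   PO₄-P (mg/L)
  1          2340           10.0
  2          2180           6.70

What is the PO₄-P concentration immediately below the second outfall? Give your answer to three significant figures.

Below outfall 1: Q → 80340 L/s, C = (78000·0.1300 + 2340·10.00)/80340 = 0.4175 mg/L.
Below outfall 2: Q → 82520 L/s, C = (80340·0.4175 + 2180·6.700)/82520 = 0.5834 mg/L.

0.583 mg/L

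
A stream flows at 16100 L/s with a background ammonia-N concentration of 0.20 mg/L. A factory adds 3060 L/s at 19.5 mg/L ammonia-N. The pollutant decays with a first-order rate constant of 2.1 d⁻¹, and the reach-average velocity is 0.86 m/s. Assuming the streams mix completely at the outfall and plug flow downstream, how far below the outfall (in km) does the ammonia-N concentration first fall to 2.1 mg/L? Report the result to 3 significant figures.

Mixed concentration C = ΣQC/ΣQ = (16100·0.2000 + 3060·19.50) / 19160 = 62890/19160 = 3.282 mg/L.
Set 3.282·exp(−k·t) = 2.1 → t = ln(3.282/2.1)/k = 18380 s = 5.104 h.
Distance = v·t = 0.86·18380 = 15800 m = 15.80 km.

15.8 km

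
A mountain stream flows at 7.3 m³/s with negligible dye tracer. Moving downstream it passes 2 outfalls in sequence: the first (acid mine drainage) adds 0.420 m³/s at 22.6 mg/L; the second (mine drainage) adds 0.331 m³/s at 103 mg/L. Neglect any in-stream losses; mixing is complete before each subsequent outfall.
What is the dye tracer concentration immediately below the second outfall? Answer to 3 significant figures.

5.41 mg/L

Below outfall 1: Q → 7.720 m³/s, C = (7.300·0 + 0.4200·22.60)/7.720 = 1.230 mg/L.
Below outfall 2: Q → 8.051 m³/s, C = (7.720·1.230 + 0.3310·103.0)/8.051 = 5.414 mg/L.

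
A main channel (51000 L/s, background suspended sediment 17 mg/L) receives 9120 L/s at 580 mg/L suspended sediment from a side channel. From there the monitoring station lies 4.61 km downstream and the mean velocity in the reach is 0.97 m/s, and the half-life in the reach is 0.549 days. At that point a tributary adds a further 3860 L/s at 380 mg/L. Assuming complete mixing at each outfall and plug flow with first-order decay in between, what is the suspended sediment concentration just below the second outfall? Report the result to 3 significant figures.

113 mg/L

Mass balance: C = (51000·17.00 + 9120·580.0) / 60120 = 6157000/60120 = 102.4 mg/L; combined flow 60120 L/s.
Travel time t = 4.61·1000 / 0.97 = 4753 s = 1.320 h.
Half-life 0.549 d → k = ln 2 / 0.549 = 1.263 d⁻¹.
First-order decay: C = 102.4·exp(−k·t) = 102.4·0.9329 = 95.53 mg/L.
Second outfall: C = (60120·95.53 + 3860·380.0)/63980 = 112.7 mg/L.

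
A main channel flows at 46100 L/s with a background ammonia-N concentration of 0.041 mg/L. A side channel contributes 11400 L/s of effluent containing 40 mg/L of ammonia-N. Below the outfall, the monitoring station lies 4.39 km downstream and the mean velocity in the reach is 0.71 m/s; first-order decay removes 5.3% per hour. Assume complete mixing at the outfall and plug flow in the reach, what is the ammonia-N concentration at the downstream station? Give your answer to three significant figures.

After mixing, C = (46100·0.04100 + 11400·40.00) / 57500 = 457900/57500 = 7.963 mg/L.
Travel time t = 4.39·1000 / 0.71 = 6183 s = 1.718 h.
5.3%/h lost → k = −ln(1 − 0.053) = 0.05446 h⁻¹.
After decay, C = 7.963 × e^(−kt) = 7.963 × 0.9107 = 7.252 mg/L.

7.25 mg/L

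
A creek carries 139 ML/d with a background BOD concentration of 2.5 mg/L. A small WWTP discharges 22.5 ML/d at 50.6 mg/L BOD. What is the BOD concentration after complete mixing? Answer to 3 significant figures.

Mixed concentration C = ΣQC/ΣQ = (139.0·2.500 + 22.50·50.60) / 161.5 = 1486/161.5 = 9.201 mg/L.

9.20 mg/L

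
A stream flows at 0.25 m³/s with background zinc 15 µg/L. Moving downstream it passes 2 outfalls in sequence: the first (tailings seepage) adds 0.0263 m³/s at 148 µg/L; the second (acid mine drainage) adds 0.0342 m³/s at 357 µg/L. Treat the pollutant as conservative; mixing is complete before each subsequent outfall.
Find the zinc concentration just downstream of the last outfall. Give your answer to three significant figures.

63.9 µg/L

Below outfall 1: Q → 0.2763 m³/s, C = (0.2500·15.00 + 0.02630·148.0)/0.2763 = 27.66 µg/L.
Below outfall 2: Q → 0.3105 m³/s, C = (0.2763·27.66 + 0.03420·357.0)/0.3105 = 63.93 µg/L.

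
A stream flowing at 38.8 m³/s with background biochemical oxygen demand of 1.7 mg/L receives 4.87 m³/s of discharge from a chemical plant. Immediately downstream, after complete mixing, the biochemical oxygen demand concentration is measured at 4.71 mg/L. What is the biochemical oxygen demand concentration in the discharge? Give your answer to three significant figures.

28.7 mg/L

Mass balance: 38.80·1.700 + 4.870·Cₑ = 43.67·4.710
→ Cₑ = (43.67·4.710 − 38.80·1.700) / 4.870 = 28.69 mg/L.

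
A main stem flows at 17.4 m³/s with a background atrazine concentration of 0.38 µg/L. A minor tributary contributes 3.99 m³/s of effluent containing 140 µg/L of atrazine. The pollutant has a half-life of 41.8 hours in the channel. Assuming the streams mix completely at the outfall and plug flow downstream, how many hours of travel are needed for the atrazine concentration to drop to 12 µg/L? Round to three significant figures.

47.6 h

Mass balance: C = (17.40·0.3800 + 3.990·140.0) / 21.39 = 565.2/21.39 = 26.42 µg/L.
Half-life 41.8 h → k = ln 2 / 41.8 = 0.01658 h⁻¹ = 0.3980 d⁻¹.
26.42·exp(−k·t) = 12 → t = ln(26.42/12)/k = 171400 s = 47.60 h.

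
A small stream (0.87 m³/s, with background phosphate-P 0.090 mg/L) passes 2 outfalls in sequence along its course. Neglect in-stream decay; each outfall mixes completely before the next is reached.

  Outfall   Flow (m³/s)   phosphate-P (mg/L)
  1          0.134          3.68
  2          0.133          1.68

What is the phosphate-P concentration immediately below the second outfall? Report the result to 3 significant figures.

0.699 mg/L

After outfall 1: Q = 0.8700 + 0.1340 = 1.004 m³/s; C = (0.8700·0.09000 + 0.1340·3.680)/1.004 = 0.5691 mg/L.
After outfall 2: Q = 1.004 + 0.1330 = 1.137 m³/s; C = (1.004·0.5691 + 0.1330·1.680)/1.137 = 0.6991 mg/L.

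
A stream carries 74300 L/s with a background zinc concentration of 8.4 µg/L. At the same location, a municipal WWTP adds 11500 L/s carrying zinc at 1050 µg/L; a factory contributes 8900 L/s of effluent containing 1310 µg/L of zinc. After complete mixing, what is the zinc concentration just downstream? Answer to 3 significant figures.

257 µg/L

After mixing, C = (74300·8.400 + 11500·1050 + 8900·1310) / 94700 = 24360000/94700 = 257.2 µg/L.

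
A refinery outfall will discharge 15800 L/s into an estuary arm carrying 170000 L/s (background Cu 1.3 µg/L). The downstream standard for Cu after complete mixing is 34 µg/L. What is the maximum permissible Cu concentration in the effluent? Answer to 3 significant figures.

386 µg/L

At the limit, (Qr·Cr + Qe·Cₑ)/(Qr + Qe) = 34:
Cₑ = (185800·34 − 170000·1.300) / 15800 = 385.8 µg/L.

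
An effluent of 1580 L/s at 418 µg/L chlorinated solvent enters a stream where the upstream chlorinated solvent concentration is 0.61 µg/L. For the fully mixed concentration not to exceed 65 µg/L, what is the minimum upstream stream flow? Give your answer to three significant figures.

8660 L/s

Set C_mix = 65: (Q·0.6100 + 1580·418.0) / (Q + 1580) = 65
→ Q = 1580·(418.0 − 65)/(65 − 0.6100) = 8662 L/s.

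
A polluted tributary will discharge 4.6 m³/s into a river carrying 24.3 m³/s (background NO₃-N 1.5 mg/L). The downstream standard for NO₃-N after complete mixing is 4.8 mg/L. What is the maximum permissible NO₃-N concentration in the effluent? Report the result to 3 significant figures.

22.2 mg/L

At the limit, (Qr·Cr + Qe·Cₑ)/(Qr + Qe) = 4.8:
Cₑ = (28.90·4.8 − 24.30·1.500) / 4.600 = 22.23 mg/L.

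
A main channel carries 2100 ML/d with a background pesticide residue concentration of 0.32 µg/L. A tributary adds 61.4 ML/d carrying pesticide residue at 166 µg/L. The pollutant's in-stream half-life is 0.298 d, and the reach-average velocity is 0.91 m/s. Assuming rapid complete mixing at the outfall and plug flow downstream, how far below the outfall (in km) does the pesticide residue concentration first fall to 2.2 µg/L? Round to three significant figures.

27.9 km

Mass balance: C = (2100·0.3200 + 61.40·166.0) / 2161 = 10860/2161 = 5.027 µg/L.
Half-life 0.298 d → k = ln 2 / 0.298 = 2.326 d⁻¹.
Set 5.027·exp(−k·t) = 2.2 → t = ln(5.027/2.2)/k = 30690 s = 8.526 h.
Distance = v·t = 0.91·30690 = 27930 m = 27.93 km.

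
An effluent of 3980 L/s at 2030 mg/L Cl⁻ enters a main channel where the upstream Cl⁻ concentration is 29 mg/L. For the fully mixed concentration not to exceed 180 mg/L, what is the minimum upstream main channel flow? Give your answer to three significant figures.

48800 L/s

Set C_mix = 180: (Q·29.00 + 3980·2030) / (Q + 3980) = 180
→ Q = 3980·(2030 − 180)/(180 − 29.00) = 48760 L/s.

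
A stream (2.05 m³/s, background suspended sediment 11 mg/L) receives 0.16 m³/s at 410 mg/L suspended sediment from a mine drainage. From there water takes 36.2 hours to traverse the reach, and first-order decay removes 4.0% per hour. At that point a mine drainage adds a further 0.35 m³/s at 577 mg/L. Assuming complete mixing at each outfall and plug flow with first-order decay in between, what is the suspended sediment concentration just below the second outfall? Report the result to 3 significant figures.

After mixing, C = (2.050·11.00 + 0.1600·410.0) / 2.210 = 88.15/2.210 = 39.89 mg/L; combined flow 2.210 m³/s.
4.0%/h lost → k = −ln(1 − 0.04) = 0.04082 h⁻¹.
First-order decay: C = 39.89·exp(−k·t) = 39.89·0.2281 = 9.100 mg/L.
At the second outfall, C = (2.210·9.100 + 0.3500·577.0) / (2.210 + 0.3500) = 86.74 mg/L.

86.7 mg/L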